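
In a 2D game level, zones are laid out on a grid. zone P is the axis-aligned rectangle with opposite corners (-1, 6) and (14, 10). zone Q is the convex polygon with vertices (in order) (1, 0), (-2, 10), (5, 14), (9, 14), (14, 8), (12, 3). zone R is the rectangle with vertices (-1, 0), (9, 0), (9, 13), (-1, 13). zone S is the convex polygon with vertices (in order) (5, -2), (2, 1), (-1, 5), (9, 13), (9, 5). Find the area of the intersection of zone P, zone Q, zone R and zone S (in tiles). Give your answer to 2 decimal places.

25.00

The intersection is the polygon with vertices (9,6), (0.25,6), (5.25,10), (9,10).
By the shoelace formula its area is 25.00.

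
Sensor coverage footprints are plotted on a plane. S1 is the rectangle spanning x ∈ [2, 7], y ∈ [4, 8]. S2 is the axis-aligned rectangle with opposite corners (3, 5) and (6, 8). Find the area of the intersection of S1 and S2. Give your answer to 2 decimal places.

|S1∩S2|: x∈[3,6], y∈[5,8] → 3·3 = 9.

9.00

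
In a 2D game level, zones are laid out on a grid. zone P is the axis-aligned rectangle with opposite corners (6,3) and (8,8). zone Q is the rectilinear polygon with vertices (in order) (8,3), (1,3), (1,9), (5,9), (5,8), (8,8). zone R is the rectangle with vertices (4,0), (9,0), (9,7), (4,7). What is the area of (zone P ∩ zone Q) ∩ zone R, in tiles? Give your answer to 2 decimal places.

8.00

The region (zone P ∩ zone Q) ∩ zone R is the polygon with vertices (6,3), (6,7), (8,7), (8,3).
By the shoelace formula its area is 8.00.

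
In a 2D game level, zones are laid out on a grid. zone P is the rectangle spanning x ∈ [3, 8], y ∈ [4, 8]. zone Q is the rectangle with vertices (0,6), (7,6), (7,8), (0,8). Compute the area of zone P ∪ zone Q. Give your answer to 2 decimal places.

26.00

By inclusion–exclusion:
Individual areas: |zone P| = 20, |zone Q| = 14.
|zone P∩zone Q|: x∈[3,7], y∈[6,8] → 4·2 = 8.
|zone P ∪ zone Q| = 34 − 8 = 26.00.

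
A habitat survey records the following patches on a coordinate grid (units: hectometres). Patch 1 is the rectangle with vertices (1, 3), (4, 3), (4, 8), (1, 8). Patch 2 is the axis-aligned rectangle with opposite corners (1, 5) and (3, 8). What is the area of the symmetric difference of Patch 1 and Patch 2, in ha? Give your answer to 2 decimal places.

9.00

|Patch 1∩Patch 2|: x∈[1,3], y∈[5,8] → 2·3 = 6.
|Patch 1 △ Patch 2| = |Patch 1| + |Patch 2| − 2·|Patch 1∩Patch 2| = 15 + 6 − 12 = 9.00.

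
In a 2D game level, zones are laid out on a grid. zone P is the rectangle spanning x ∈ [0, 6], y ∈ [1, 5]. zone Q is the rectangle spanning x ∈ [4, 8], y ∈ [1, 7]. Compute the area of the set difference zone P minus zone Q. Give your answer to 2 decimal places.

16.00

|zone P∩zone Q|: x∈[4,6], y∈[1,5] → 2·4 = 8.
|zone P| = 24.
|zone P ∖ zone Q| = |zone P| − |zone P∩zone Q| = 24 − 8 = 16.00.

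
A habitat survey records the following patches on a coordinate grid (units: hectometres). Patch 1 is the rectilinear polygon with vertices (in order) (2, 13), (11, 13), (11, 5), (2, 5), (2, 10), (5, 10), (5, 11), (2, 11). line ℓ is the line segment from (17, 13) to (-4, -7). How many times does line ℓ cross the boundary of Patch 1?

2

The segment meets the boundary at (8.6,5), (11,7.286).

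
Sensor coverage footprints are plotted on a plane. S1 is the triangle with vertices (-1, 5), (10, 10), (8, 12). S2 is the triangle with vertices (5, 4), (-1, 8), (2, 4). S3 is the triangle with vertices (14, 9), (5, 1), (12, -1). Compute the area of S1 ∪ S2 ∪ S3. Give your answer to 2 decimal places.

58.49

By inclusion–exclusion:
Individual areas: |S1| = 16, |S2| = 6, |S3| = 37.
|S1∩S2| = 0.5128.
|S1∩S3| = 0.
|S2∩S3| = 0.
|S1∩S2∩S3| = 0.
|S1 ∪ S2 ∪ S3| = 59 − 0.5128 + 0 = 58.49.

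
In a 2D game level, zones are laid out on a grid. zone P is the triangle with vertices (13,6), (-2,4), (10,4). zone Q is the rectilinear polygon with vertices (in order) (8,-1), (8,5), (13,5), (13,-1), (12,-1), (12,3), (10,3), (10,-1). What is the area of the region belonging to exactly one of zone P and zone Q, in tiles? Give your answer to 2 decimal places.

28.50

|zone P| = 12, |zone Q| = 22, |zone P∩zone Q| = 2.75.
|zone P △ zone Q| = |zone P| + |zone Q| − 2·|zone P∩zone Q| = 12 + 22 − 5.5 = 28.50.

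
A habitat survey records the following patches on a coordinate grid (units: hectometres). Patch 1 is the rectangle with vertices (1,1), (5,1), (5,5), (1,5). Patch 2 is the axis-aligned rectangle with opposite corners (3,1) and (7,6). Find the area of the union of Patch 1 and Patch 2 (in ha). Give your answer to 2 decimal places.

28.00

By inclusion–exclusion:
Individual areas: |Patch 1| = 16, |Patch 2| = 20.
|Patch 1∩Patch 2|: x∈[3,5], y∈[1,5] → 2·4 = 8.
|Patch 1 ∪ Patch 2| = 36 − 8 = 28.00.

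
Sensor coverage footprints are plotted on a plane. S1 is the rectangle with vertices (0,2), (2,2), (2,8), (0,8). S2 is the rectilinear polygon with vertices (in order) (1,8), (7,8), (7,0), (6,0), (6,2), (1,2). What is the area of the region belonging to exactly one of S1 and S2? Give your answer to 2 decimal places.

38.00

|S1| = 12, |S2| = 38, |S1∩S2| = 6.
|S1 △ S2| = |S1| + |S2| − 2·|S1∩S2| = 12 + 38 − 12 = 38.00.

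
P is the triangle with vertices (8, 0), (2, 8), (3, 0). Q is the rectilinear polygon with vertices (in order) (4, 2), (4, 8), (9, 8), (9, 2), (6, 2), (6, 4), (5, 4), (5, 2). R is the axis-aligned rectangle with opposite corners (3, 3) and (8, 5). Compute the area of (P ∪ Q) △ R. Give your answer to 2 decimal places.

|P ∪ Q| = 45.1667.
|(P ∪ Q) ∩ R| = 9.375.
|(P ∪ Q) △ R| = 45.1667 + 10 − 18.75 = 36.42.

36.42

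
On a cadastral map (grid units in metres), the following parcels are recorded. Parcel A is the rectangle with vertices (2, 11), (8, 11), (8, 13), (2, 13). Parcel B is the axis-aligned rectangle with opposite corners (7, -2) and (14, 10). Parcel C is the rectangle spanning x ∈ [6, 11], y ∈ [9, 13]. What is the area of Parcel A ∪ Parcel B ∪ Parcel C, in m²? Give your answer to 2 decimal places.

By inclusion–exclusion:
Individual areas: |Parcel A| = 12, |Parcel B| = 84, |Parcel C| = 20.
|Parcel A∩Parcel B| = 0 (no overlap).
|Parcel A∩Parcel C|: x∈[6,8], y∈[11,13] → 2·2 = 4.
|Parcel B∩Parcel C|: x∈[7,11], y∈[9,10] → 4·1 = 4.
|Parcel A∩Parcel B∩Parcel C| = 0.
|Parcel A ∪ Parcel B ∪ Parcel C| = 116 − 8 + 0 = 108.00.

108.00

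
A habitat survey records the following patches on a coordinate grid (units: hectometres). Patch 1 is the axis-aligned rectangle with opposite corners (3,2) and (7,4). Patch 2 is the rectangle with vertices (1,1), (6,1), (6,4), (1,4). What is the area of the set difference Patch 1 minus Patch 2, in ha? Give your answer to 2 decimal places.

|Patch 1∩Patch 2|: x∈[3,6], y∈[2,4] → 3·2 = 6.
|Patch 1| = 8.
|Patch 1 ∖ Patch 2| = |Patch 1| − |Patch 1∩Patch 2| = 8 − 6 = 2.00.

2.00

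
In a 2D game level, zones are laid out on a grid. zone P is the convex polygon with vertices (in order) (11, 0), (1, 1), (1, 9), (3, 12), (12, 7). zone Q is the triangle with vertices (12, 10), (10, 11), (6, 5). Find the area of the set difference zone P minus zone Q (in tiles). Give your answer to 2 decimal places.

94.68

|zone P| = 98, |zone P∩zone Q| = 3.3211.
|zone P ∖ zone Q| = |zone P| − |zone P∩zone Q| = 98 − 3.3211 = 94.68.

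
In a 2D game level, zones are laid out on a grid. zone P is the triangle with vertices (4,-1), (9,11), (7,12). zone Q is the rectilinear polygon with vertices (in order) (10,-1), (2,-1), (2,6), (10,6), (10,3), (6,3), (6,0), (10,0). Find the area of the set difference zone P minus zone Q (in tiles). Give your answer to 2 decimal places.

9.95

|zone P| = 14.5, |zone P∩zone Q| = 4.5545.
|zone P ∖ zone Q| = |zone P| − |zone P∩zone Q| = 14.5 − 4.5545 = 9.95.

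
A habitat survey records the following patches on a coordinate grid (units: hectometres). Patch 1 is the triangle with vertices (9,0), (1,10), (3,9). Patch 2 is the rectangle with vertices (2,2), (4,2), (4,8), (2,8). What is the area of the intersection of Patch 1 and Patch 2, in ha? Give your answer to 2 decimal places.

The intersection is the polygon with vertices (2.6,8), (3.667,8), (4,7.5), (4,6.25).
By the shoelace formula its area is 1.14.

1.14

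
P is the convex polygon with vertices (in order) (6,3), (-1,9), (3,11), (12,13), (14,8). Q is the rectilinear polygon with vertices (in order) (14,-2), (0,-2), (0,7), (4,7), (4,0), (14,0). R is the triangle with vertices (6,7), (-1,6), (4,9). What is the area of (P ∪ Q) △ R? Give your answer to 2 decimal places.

|P ∪ Q| = 135.9524.
|(P ∪ Q) ∩ R| = 7.693.
|(P ∪ Q) △ R| = 135.9524 + 8 − 15.386 = 128.57.

128.57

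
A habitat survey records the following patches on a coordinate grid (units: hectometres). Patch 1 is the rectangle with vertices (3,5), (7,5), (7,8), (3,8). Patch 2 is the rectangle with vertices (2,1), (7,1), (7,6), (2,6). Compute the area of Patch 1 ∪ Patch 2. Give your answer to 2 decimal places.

By inclusion–exclusion:
Individual areas: |Patch 1| = 12, |Patch 2| = 25.
|Patch 1∩Patch 2|: x∈[3,7], y∈[5,6] → 4·1 = 4.
|Patch 1 ∪ Patch 2| = 37 − 4 = 33.00.

33.00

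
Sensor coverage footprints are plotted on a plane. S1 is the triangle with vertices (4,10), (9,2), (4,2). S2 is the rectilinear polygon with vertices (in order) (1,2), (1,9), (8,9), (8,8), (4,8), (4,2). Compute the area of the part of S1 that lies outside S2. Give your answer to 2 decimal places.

|S1| = 20, |S1∩S2| = 0.9375.
|S1 ∖ S2| = |S1| − |S1∩S2| = 20 − 0.9375 = 19.06.

19.06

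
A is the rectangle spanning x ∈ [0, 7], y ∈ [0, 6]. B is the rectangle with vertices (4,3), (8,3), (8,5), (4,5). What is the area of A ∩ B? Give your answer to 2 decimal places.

6.00

|A∩B|: x∈[4,7], y∈[3,5] → 3·2 = 6.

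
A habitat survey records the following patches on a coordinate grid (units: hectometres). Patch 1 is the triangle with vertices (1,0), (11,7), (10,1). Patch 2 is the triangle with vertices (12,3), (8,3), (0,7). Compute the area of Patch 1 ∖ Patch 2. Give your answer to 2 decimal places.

|Patch 1| = 26.5, |Patch 1∩Patch 2| = 3.5769.
|Patch 1 ∖ Patch 2| = |Patch 1| − |Patch 1∩Patch 2| = 26.5 − 3.5769 = 22.92.

22.92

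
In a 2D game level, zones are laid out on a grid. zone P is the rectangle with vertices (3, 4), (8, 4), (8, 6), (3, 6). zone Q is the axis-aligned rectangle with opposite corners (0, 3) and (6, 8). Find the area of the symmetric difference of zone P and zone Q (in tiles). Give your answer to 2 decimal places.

28.00

|zone P∩zone Q|: x∈[3,6], y∈[4,6] → 3·2 = 6.
|zone P △ zone Q| = |zone P| + |zone Q| − 2·|zone P∩zone Q| = 10 + 30 − 12 = 28.00.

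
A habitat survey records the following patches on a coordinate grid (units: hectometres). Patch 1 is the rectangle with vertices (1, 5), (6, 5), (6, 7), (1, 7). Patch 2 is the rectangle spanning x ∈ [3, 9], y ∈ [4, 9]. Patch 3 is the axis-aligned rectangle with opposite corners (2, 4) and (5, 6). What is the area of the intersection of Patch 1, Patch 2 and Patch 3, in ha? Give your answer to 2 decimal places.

The intersection is the polygon with vertices (3,5), (3,6), (5,6), (5,5).
By the shoelace formula its area is 2.00.

2.00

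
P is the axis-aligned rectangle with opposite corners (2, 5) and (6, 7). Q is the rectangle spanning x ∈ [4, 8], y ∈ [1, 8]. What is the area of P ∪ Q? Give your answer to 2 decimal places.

32.00

By inclusion–exclusion:
Individual areas: |P| = 8, |Q| = 28.
|P∩Q|: x∈[4,6], y∈[5,7] → 2·2 = 4.
|P ∪ Q| = 36 − 4 = 32.00.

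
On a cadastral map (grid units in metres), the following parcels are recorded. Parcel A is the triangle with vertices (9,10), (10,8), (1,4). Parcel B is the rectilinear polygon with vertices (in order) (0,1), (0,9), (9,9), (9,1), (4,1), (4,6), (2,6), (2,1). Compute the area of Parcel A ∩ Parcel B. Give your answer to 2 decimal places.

7.93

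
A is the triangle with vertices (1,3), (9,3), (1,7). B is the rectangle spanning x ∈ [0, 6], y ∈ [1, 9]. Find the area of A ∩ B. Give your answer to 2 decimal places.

13.75

The intersection is the polygon with vertices (1,3), (1,7), (6,4.5), (6,3).
By the shoelace formula its area is 13.75.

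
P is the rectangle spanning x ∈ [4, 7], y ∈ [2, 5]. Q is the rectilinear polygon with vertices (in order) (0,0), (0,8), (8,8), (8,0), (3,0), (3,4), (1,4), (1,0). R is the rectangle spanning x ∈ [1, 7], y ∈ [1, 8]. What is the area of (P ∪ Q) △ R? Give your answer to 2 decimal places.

|P ∪ Q| = 56.
|(P ∪ Q) ∩ R| = 36.
|(P ∪ Q) △ R| = 56 + 42 − 72 = 26.00.

26.00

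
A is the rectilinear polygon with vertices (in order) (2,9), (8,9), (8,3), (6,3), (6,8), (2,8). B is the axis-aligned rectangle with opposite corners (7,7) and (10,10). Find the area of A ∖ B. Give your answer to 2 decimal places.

14.00

|A| = 16, |A∩B| = 2.
|A ∖ B| = |A| − |A∩B| = 16 − 2 = 14.00.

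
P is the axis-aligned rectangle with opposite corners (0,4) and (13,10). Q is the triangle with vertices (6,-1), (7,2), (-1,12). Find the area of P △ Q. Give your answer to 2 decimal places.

79.31

|P| = 78, |Q| = 17, |P∩Q| = 7.8462.
|P △ Q| = |P| + |Q| − 2·|P∩Q| = 78 + 17 − 15.6923 = 79.31.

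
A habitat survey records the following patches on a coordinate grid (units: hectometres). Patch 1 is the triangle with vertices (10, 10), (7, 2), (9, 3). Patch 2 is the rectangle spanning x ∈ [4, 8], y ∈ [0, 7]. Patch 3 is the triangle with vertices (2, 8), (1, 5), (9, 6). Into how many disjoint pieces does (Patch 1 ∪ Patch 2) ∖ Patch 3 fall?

(Patch 1 ∪ Patch 2) ∖ Patch 3 splits into 2 disjoint pieces (area 27.868, area 0.8929).

2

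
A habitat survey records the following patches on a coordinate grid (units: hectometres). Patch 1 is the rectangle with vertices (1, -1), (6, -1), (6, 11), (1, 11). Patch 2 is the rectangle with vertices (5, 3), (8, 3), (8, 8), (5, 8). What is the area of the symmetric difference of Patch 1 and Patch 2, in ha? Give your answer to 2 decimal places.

|Patch 1∩Patch 2|: x∈[5,6], y∈[3,8] → 1·5 = 5.
|Patch 1 △ Patch 2| = |Patch 1| + |Patch 2| − 2·|Patch 1∩Patch 2| = 60 + 15 − 10 = 65.00.

65.00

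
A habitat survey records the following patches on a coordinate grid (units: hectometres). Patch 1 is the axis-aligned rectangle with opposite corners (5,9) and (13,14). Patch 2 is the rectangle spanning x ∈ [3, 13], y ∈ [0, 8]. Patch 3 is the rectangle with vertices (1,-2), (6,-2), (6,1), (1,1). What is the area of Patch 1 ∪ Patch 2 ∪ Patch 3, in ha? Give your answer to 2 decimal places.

By inclusion–exclusion:
Individual areas: |Patch 1| = 40, |Patch 2| = 80, |Patch 3| = 15.
|Patch 1∩Patch 2| = 0 (no overlap).
|Patch 1∩Patch 3| = 0 (no overlap).
|Patch 2∩Patch 3|: x∈[3,6], y∈[0,1] → 3·1 = 3.
|Patch 1∩Patch 2∩Patch 3| = 0.
|Patch 1 ∪ Patch 2 ∪ Patch 3| = 135 − 3 + 0 = 132.00.

132.00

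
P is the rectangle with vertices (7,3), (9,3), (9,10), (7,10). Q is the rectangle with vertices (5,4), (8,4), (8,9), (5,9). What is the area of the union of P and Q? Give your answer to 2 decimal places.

24.00

By inclusion–exclusion:
Individual areas: |P| = 14, |Q| = 15.
|P∩Q|: x∈[7,8], y∈[4,9] → 1·5 = 5.
|P ∪ Q| = 29 − 5 = 24.00.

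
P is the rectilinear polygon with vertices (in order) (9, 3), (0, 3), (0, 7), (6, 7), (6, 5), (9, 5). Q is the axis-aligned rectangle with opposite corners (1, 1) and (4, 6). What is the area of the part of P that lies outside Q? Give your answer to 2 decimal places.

21.00

|P| = 30, |P∩Q| = 9.
|P ∖ Q| = |P| − |P∩Q| = 30 − 9 = 21.00.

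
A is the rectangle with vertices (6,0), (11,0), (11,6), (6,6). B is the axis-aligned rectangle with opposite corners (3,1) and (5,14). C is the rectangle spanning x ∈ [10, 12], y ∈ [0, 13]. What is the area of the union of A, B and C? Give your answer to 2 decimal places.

By inclusion–exclusion:
Individual areas: |A| = 30, |B| = 26, |C| = 26.
|A∩B| = 0 (no overlap).
|A∩C|: x∈[10,11], y∈[0,6] → 1·6 = 6.
|B∩C| = 0 (no overlap).
|A∩B∩C| = 0.
|A ∪ B ∪ C| = 82 − 6 + 0 = 76.00.

76.00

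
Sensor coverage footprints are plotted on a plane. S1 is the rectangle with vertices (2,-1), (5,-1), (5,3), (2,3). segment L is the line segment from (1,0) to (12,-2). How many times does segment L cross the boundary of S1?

2

The segment meets the boundary at (5,-0.727), (2,-0.182).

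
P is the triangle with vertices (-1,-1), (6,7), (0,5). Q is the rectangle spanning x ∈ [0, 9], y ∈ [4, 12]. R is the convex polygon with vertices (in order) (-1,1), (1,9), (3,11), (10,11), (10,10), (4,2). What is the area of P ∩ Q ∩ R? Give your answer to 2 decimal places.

8.06

The intersection is the polygon with vertices (3.375,4), (0,4), (0,5), (6,7).
By the shoelace formula its area is 8.06.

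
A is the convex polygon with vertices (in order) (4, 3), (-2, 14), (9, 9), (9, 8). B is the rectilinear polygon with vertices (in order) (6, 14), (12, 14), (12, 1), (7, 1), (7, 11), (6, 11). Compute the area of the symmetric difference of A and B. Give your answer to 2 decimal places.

|A| = 48, |B| = 68, |A∩B| = 4.9091.
|A △ B| = |A| + |B| − 2·|A∩B| = 48 + 68 − 9.8182 = 106.18.

106.18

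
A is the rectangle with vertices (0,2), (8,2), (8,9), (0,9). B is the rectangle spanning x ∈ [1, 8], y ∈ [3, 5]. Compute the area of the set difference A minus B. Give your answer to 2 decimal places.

42.00

|A∩B|: x∈[1,8], y∈[3,5] → 7·2 = 14.
|A| = 56.
|A ∖ B| = |A| − |A∩B| = 56 − 14 = 42.00.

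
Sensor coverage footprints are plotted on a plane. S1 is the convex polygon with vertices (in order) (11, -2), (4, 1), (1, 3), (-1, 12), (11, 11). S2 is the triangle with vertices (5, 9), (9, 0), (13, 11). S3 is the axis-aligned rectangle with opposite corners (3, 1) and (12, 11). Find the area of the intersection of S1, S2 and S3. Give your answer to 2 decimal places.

34.60

The intersection is the polygon with vertices (9.364,1), (8.556,1), (5,9), (11,10.5), (11,5.5).
By the shoelace formula its area is 34.60.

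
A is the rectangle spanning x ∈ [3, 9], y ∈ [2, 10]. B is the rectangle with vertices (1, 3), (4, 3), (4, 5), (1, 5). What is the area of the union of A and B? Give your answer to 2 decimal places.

By inclusion–exclusion:
Individual areas: |A| = 48, |B| = 6.
|A∩B|: x∈[3,4], y∈[3,5] → 1·2 = 2.
|A ∪ B| = 54 − 2 = 52.00.

52.00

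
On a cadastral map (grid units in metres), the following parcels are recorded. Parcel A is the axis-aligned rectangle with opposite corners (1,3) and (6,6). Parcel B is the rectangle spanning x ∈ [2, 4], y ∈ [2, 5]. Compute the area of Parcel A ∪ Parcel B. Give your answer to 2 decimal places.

By inclusion–exclusion:
Individual areas: |Parcel A| = 15, |Parcel B| = 6.
|Parcel A∩Parcel B|: x∈[2,4], y∈[3,5] → 2·2 = 4.
|Parcel A ∪ Parcel B| = 21 − 4 = 17.00.

17.00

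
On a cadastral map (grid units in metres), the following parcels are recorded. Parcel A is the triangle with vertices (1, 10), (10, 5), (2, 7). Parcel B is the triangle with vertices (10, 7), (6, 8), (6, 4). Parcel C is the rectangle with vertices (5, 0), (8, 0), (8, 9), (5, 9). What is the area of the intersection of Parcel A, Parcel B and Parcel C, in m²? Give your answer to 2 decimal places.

The intersection is the polygon with vertices (6,6), (6,7.222), (8,6.111), (8,5.5).
By the shoelace formula its area is 1.83.

1.83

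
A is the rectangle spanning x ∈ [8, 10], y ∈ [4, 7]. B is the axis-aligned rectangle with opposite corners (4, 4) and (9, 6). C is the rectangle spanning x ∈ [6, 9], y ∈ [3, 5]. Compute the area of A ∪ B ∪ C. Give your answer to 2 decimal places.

By inclusion–exclusion:
Individual areas: |A| = 6, |B| = 10, |C| = 6.
|A∩B|: x∈[8,9], y∈[4,6] → 1·2 = 2.
|A∩C|: x∈[8,9], y∈[4,5] → 1·1 = 1.
|B∩C|: x∈[6,9], y∈[4,5] → 3·1 = 3.
|A∩B∩C| = 1.
|A ∪ B ∪ C| = 22 − 6 + 1 = 17.00.

17.00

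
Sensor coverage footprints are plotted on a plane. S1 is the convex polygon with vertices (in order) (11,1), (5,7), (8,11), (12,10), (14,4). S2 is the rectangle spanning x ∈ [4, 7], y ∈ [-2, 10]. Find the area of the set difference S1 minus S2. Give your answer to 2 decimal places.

46.83

|S1| = 51.5, |S1∩S2| = 4.6667.
|S1 ∖ S2| = |S1| − |S1∩S2| = 51.5 − 4.6667 = 46.83.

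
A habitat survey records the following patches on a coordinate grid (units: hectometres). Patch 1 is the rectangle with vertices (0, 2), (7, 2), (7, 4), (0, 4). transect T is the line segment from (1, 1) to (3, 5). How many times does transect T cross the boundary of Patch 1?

2

The segment meets the boundary at (2.5,4), (1.5,2).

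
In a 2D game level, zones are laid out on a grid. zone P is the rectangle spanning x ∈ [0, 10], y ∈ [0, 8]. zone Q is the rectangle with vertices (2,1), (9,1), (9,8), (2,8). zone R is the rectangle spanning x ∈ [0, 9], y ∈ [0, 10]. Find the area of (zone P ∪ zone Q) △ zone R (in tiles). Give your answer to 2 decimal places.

26.00

|zone P ∪ zone Q| = 80.
|(zone P ∪ zone Q) ∩ zone R| = 72.
|(zone P ∪ zone Q) △ zone R| = 80 + 90 − 144 = 26.00.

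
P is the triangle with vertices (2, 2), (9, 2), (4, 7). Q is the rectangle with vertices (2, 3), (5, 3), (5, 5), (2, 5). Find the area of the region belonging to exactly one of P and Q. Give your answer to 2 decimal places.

14.70

|P| = 17.5, |Q| = 6, |P∩Q| = 4.4.
|P △ Q| = |P| + |Q| − 2·|P∩Q| = 17.5 + 6 − 8.8 = 14.70.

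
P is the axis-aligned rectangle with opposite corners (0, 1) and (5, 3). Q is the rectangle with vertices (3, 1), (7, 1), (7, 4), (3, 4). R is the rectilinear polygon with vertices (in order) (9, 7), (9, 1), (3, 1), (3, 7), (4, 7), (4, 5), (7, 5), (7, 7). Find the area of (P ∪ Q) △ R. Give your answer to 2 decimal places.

24.00

|P ∪ Q| = 18.
|(P ∪ Q) ∩ R| = 12.
|(P ∪ Q) △ R| = 18 + 30 − 24 = 24.00.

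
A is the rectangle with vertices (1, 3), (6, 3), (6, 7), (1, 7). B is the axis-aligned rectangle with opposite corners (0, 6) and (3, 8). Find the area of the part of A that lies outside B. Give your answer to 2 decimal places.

18.00

|A∩B|: x∈[1,3], y∈[6,7] → 2·1 = 2.
|A| = 20.
|A ∖ B| = |A| − |A∩B| = 20 − 2 = 18.00.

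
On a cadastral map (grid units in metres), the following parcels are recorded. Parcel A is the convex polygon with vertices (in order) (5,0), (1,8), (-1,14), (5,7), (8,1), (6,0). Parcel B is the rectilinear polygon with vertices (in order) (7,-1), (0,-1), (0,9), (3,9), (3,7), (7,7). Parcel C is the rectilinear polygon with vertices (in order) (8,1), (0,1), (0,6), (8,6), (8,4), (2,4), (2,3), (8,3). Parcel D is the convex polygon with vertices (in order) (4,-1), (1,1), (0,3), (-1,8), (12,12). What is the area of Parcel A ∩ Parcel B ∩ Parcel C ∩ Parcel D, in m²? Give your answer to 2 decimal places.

10.69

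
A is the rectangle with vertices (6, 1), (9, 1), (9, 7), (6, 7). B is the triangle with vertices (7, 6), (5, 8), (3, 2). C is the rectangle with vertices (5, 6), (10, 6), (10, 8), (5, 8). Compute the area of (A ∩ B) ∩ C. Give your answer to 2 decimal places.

0.50

The region (A ∩ B) ∩ C is the polygon with vertices (7,6), (6,6), (6,7).
By the shoelace formula its area is 0.50.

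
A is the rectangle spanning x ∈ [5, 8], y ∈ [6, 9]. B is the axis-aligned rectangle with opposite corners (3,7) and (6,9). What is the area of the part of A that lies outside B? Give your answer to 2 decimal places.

|A∩B|: x∈[5,6], y∈[7,9] → 1·2 = 2.
|A| = 9.
|A ∖ B| = |A| − |A∩B| = 9 − 2 = 7.00.

7.00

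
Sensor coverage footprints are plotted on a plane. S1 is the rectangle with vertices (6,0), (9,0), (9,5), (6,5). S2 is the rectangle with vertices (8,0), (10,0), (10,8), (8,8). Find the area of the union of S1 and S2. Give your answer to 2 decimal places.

26.00

By inclusion–exclusion:
Individual areas: |S1| = 15, |S2| = 16.
|S1∩S2|: x∈[8,9], y∈[0,5] → 1·5 = 5.
|S1 ∪ S2| = 31 − 5 = 26.00.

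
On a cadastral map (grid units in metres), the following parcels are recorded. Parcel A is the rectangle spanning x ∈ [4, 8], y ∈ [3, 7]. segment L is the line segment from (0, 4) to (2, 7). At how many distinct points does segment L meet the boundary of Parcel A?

0

The segment lies entirely outside Parcel A and never meets its boundary.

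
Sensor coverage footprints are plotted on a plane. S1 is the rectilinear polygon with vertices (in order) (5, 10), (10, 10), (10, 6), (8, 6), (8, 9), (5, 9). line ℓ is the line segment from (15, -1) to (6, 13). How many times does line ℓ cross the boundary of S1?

The segment meets the boundary at (7.929,10), (10,6.778).

2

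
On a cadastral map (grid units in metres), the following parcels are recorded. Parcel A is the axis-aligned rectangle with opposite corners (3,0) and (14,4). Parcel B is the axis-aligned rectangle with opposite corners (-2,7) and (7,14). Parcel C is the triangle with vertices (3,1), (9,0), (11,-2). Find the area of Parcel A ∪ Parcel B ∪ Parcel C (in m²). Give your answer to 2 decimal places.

By inclusion–exclusion:
Individual areas: |Parcel A| = 44, |Parcel B| = 63, |Parcel C| = 5.
|Parcel A∩Parcel B| = 0 (no overlap).
|Parcel A∩Parcel C| = 1.6667.
|Parcel B∩Parcel C| = 0.
|Parcel A∩Parcel B∩Parcel C| = 0.
|Parcel A ∪ Parcel B ∪ Parcel C| = 112 − 1.6667 + 0 = 110.33.

110.33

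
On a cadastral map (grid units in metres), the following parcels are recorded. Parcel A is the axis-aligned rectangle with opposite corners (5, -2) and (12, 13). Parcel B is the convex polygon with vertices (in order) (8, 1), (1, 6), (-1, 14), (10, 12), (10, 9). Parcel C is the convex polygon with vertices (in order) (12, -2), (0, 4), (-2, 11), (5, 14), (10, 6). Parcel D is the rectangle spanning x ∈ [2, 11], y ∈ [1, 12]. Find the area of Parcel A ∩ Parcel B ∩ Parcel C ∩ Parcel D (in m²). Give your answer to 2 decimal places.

33.34

The intersection is the polygon with vertices (9.464,6.857), (8,1), (5,3.143), (5,12), (6.25,12).
By the shoelace formula its area is 33.34.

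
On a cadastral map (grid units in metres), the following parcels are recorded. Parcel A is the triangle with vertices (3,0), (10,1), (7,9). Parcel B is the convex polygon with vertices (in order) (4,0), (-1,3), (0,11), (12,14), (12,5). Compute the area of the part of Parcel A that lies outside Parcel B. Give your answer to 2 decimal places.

6.87

|Parcel A| = 29.5, |Parcel A∩Parcel B| = 22.627.
|Parcel A ∖ Parcel B| = |Parcel A| − |Parcel A∩Parcel B| = 29.5 − 22.627 = 6.87.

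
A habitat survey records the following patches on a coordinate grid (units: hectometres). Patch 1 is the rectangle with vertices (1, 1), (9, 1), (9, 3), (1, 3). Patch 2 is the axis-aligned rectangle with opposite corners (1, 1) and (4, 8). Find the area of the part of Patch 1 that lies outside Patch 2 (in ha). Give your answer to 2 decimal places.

|Patch 1∩Patch 2|: x∈[1,4], y∈[1,3] → 3·2 = 6.
|Patch 1| = 16.
|Patch 1 ∖ Patch 2| = |Patch 1| − |Patch 1∩Patch 2| = 16 − 6 = 10.00.

10.00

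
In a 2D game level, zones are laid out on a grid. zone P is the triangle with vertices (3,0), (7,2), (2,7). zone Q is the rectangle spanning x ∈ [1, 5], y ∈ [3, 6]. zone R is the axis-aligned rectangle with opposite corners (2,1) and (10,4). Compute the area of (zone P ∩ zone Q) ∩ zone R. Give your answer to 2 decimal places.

The region (zone P ∩ zone Q) ∩ zone R is the polygon with vertices (5,3), (2.571,3), (2.429,4), (5,4).
By the shoelace formula its area is 2.50.

2.50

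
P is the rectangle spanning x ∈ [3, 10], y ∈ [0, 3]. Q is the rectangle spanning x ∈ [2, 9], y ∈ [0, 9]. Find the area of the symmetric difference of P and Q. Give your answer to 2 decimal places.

48.00

|P∩Q|: x∈[3,9], y∈[0,3] → 6·3 = 18.
|P △ Q| = |P| + |Q| − 2·|P∩Q| = 21 + 63 − 36 = 48.00.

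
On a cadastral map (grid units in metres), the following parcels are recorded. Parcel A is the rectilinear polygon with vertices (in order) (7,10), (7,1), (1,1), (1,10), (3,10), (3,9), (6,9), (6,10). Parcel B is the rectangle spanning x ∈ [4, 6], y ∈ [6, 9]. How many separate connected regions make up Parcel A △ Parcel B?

Parcel A △ Parcel B is a single connected region.

1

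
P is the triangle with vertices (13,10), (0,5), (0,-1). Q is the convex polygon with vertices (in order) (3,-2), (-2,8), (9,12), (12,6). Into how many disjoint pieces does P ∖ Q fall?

2

P ∖ Q splits into 2 disjoint pieces (area 1.2241, area 4.3919).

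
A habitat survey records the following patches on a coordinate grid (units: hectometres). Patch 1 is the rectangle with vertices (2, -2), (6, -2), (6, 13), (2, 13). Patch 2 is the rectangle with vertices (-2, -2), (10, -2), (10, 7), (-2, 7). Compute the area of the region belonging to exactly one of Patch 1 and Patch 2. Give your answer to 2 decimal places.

96.00

|Patch 1∩Patch 2|: x∈[2,6], y∈[-2,7] → 4·9 = 36.
|Patch 1 △ Patch 2| = |Patch 1| + |Patch 2| − 2·|Patch 1∩Patch 2| = 60 + 108 − 72 = 96.00.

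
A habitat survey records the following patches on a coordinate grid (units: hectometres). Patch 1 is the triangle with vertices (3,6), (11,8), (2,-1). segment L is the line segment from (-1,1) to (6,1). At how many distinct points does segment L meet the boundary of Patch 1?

The segment meets the boundary at (4,1), (2.286,1).

2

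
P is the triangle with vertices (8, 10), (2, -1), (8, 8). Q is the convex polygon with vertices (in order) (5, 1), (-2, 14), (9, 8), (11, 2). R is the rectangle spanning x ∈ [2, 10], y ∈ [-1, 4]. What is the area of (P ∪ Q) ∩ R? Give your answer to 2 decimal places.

16.11

The region (P ∪ Q) ∩ R is the polygon with vertices (5,1), (4.255,2.383), (2,-1), (4.052,2.761), (3.385,4), (10,4), (10,1.833).
By the shoelace formula its area is 16.11.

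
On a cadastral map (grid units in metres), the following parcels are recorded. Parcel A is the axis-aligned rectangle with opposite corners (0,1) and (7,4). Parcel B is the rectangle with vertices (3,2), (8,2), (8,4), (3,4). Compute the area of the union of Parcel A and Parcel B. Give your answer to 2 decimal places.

23.00

By inclusion–exclusion:
Individual areas: |Parcel A| = 21, |Parcel B| = 10.
|Parcel A∩Parcel B|: x∈[3,7], y∈[2,4] → 4·2 = 8.
|Parcel A ∪ Parcel B| = 31 − 8 = 23.00.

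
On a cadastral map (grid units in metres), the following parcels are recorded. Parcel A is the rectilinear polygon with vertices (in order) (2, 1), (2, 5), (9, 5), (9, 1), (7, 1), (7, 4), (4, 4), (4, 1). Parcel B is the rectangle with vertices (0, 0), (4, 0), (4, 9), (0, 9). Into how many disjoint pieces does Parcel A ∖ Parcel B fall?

1

Parcel A ∖ Parcel B is a single connected region.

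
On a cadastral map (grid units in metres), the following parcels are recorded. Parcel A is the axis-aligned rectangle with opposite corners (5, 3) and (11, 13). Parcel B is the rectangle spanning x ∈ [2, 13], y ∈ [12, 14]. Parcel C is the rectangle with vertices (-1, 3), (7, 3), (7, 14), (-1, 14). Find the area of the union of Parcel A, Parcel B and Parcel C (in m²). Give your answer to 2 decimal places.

136.00

By inclusion–exclusion:
Individual areas: |Parcel A| = 60, |Parcel B| = 22, |Parcel C| = 88.
|Parcel A∩Parcel B|: x∈[5,11], y∈[12,13] → 6·1 = 6.
|Parcel A∩Parcel C|: x∈[5,7], y∈[3,13] → 2·10 = 20.
|Parcel B∩Parcel C|: x∈[2,7], y∈[12,14] → 5·2 = 10.
|Parcel A∩Parcel B∩Parcel C| = 2.
|Parcel A ∪ Parcel B ∪ Parcel C| = 170 − 36 + 2 = 136.00.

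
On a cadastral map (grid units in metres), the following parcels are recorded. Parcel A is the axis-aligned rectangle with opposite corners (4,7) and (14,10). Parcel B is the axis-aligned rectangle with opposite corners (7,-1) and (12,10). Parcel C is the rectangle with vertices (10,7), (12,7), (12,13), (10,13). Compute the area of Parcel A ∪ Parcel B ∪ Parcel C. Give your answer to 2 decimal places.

76.00

By inclusion–exclusion:
Individual areas: |Parcel A| = 30, |Parcel B| = 55, |Parcel C| = 12.
|Parcel A∩Parcel B|: x∈[7,12], y∈[7,10] → 5·3 = 15.
|Parcel A∩Parcel C|: x∈[10,12], y∈[7,10] → 2·3 = 6.
|Parcel B∩Parcel C|: x∈[10,12], y∈[7,10] → 2·3 = 6.
|Parcel A∩Parcel B∩Parcel C| = 6.
|Parcel A ∪ Parcel B ∪ Parcel C| = 97 − 27 + 6 = 76.00.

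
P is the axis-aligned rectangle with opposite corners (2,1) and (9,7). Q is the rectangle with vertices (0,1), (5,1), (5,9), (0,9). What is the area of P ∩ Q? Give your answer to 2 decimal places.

|P∩Q|: x∈[2,5], y∈[1,7] → 3·6 = 18.

18.00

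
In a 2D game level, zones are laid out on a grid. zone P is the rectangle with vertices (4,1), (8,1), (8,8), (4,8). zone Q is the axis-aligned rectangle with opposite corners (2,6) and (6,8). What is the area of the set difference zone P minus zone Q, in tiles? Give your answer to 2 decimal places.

24.00

|zone P∩zone Q|: x∈[4,6], y∈[6,8] → 2·2 = 4.
|zone P| = 28.
|zone P ∖ zone Q| = |zone P| − |zone P∩zone Q| = 28 − 4 = 24.00.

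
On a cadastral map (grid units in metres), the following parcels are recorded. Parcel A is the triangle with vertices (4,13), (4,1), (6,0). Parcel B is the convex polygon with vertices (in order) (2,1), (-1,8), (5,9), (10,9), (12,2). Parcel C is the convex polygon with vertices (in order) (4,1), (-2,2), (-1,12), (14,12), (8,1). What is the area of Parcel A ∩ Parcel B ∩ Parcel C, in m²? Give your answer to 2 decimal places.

9.25

The intersection is the polygon with vertices (4.625,8.938), (5.788,1.379), (4,1.2), (4,8.833).
By the shoelace formula its area is 9.25.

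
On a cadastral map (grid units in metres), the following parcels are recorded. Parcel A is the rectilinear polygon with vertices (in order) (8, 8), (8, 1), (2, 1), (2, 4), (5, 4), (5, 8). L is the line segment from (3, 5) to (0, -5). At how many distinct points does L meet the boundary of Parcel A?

2

The segment meets the boundary at (2,1.667), (2.7,4).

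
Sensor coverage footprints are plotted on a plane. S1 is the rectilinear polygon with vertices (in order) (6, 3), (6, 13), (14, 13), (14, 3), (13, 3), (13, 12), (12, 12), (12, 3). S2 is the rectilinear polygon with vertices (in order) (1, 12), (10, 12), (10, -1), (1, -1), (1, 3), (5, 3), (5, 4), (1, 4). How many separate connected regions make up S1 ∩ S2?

1

S1 ∩ S2 is a single connected region.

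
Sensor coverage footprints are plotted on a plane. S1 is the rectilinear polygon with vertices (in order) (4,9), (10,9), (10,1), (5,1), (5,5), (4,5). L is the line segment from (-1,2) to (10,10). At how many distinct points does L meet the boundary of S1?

The segment meets the boundary at (8.625,9), (4,5.636).

2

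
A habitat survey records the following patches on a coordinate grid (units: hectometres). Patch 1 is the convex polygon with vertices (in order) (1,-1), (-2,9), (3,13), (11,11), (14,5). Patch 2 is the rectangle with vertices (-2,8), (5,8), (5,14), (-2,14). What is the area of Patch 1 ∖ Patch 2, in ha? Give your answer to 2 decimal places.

112.65

|Patch 1| = 137, |Patch 1∩Patch 2| = 24.35.
|Patch 1 ∖ Patch 2| = |Patch 1| − |Patch 1∩Patch 2| = 137 − 24.35 = 112.65.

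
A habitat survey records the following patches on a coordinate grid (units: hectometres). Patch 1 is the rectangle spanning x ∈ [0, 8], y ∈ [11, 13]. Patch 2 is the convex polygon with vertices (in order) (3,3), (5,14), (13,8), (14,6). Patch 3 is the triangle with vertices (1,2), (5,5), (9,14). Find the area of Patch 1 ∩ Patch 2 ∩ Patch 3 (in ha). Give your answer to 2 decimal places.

The intersection is the polygon with vertices (7,11), (7.667,12), (8,11.75), (7.667,11).
By the shoelace formula its area is 0.50.

0.50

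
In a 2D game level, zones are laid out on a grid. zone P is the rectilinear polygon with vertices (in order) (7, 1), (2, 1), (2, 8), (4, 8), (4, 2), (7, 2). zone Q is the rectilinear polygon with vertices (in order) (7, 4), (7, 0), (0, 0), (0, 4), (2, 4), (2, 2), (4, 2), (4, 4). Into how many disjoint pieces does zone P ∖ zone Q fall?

zone P ∖ zone Q is a single connected region.

1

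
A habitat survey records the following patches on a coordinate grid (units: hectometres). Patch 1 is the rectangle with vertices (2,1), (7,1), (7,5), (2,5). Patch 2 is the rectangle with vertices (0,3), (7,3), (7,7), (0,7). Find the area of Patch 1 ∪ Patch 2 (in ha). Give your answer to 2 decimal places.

By inclusion–exclusion:
Individual areas: |Patch 1| = 20, |Patch 2| = 28.
|Patch 1∩Patch 2|: x∈[2,7], y∈[3,5] → 5·2 = 10.
|Patch 1 ∪ Patch 2| = 48 − 10 = 38.00.

38.00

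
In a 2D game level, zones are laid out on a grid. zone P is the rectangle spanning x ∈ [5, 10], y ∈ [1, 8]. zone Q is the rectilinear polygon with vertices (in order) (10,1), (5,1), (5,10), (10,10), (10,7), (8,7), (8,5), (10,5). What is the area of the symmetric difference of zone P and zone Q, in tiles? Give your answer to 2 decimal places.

14.00

|zone P| = 35, |zone Q| = 41, |zone P∩zone Q| = 31.
|zone P △ zone Q| = |zone P| + |zone Q| − 2·|zone P∩zone Q| = 35 + 41 − 62 = 14.00.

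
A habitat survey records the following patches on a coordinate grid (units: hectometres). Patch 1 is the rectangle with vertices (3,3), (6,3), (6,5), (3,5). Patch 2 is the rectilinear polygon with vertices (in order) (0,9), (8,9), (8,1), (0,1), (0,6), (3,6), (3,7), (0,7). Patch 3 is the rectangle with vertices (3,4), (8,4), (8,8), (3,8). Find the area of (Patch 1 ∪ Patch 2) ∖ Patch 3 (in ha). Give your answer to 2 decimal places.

41.00

|Patch 1 ∪ Patch 2| = 61.
|(Patch 1 ∪ Patch 2) ∩ Patch 3| = 20.
|(Patch 1 ∪ Patch 2) ∖ Patch 3| = 61 − 20 = 41.00.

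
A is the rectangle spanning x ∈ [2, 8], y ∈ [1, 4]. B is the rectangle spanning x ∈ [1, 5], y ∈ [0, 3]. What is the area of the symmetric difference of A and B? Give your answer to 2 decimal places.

18.00

|A∩B|: x∈[2,5], y∈[1,3] → 3·2 = 6.
|A △ B| = |A| + |B| − 2·|A∩B| = 18 + 12 − 12 = 18.00.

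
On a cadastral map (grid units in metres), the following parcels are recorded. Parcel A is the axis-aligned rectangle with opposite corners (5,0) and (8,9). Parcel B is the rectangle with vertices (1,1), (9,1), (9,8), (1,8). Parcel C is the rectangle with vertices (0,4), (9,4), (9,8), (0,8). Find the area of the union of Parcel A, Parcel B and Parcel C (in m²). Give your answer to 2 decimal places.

66.00

By inclusion–exclusion:
Individual areas: |Parcel A| = 27, |Parcel B| = 56, |Parcel C| = 36.
|Parcel A∩Parcel B|: x∈[5,8], y∈[1,8] → 3·7 = 21.
|Parcel A∩Parcel C|: x∈[5,8], y∈[4,8] → 3·4 = 12.
|Parcel B∩Parcel C|: x∈[1,9], y∈[4,8] → 8·4 = 32.
|Parcel A∩Parcel B∩Parcel C| = 12.
|Parcel A ∪ Parcel B ∪ Parcel C| = 119 − 65 + 12 = 66.00.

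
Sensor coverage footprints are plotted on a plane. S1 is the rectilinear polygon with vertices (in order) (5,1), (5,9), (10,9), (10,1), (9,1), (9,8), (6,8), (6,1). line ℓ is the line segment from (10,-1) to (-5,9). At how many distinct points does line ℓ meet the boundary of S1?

2

The segment meets the boundary at (5,2.333), (6,1.667).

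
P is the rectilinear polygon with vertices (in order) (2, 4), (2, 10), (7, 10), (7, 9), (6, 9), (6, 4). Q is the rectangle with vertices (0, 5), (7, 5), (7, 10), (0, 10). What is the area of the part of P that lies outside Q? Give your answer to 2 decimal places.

|P| = 25, |P∩Q| = 21.
|P ∖ Q| = |P| − |P∩Q| = 25 − 21 = 4.00.

4.00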